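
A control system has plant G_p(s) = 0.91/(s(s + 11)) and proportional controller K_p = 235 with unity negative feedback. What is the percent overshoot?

From 1 + K_pG_p(s) = 0: s² + 11s + 213.8 = 0 ⇒ ω_n = 14.62, ζ = 0.3761.
%OS = 100·exp(−πζ/√(1−ζ²)) = 100·exp(−π·0.3761/√0.8585) = 27.9%.

27.9%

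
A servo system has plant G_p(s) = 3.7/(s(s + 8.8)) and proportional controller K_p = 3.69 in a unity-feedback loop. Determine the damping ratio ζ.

ζ = 1.19

The closed-loop denominator is s(s+8.8) + 3.69·3.7 = s² + 8.8s + 13.65.
So ω_n² = 13.65 ⇒ ω_n = 3.695 rad/s, and ζ = 8.8/(2ω_n) = 1.19.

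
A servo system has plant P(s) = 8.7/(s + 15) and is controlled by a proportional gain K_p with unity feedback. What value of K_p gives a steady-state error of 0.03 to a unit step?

K_p = 55.7

For a type-0 loop with proportional control, e_ss = 1/(1 + K_p·P(0)).
P(0) = 0.58. Require 1/(1 + K_p·0.58) = 0.03, so 1 + 0.58·K_p = 33.33.
K_p = (33.33 − 1)/0.58 = 55.7.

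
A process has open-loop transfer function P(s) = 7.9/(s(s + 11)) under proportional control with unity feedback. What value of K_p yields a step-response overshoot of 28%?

From %OS = 100·exp(−πζ/√(1−ζ²)) = 28%, ζ = −ln(0.28)/√(π²+ln²(0.28)) = 0.3755.
Characteristic equation s² + 11s + 7.9K_p = 0 gives ζ = 11/(2√(7.9K_p)).
Setting ζ = 0.3755: √(7.9K_p) = 11/(2·0.3755) = 14.65, so K_p = 214.5/7.9 = 27.2.

K_p = 27.2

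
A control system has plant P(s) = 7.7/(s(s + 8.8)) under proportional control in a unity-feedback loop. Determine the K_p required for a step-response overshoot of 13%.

K_p = 8.48

From %OS = 100·exp(−πζ/√(1−ζ²)) = 13%, ζ = −ln(0.13)/√(π²+ln²(0.13)) = 0.5446.
Characteristic equation s² + 8.8s + 7.7K_p = 0 gives ζ = 8.8/(2√(7.7K_p)).
Setting ζ = 0.5446: √(7.7K_p) = 8.8/(2·0.5446) = 8.079, so K_p = 65.26/7.7 = 8.48.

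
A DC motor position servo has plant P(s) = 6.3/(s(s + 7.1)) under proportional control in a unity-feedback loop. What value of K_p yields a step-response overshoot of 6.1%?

K_p = 4.52

From %OS = 100·exp(−πζ/√(1−ζ²)) = 6.1%, ζ = −ln(0.061)/√(π²+ln²(0.061)) = 0.6649.
Characteristic equation s² + 7.1s + 6.3K_p = 0 gives ζ = 7.1/(2√(6.3K_p)).
Setting ζ = 0.6649: √(6.3K_p) = 7.1/(2·0.6649) = 5.339, so K_p = 28.5/6.3 = 4.52.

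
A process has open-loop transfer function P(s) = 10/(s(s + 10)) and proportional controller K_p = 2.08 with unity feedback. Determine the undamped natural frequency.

ω_n = 4.56 rad/s

The closed-loop denominator is s(s+10) + 2.08·10 = s² + 10s + 20.8.
Matching s² + 2ζω_n s + ω_n²: ω_n = √20.8 = 4.561 rad/s and 2ζω_n = 10, so ζ = 10/(2·4.561) = 1.1.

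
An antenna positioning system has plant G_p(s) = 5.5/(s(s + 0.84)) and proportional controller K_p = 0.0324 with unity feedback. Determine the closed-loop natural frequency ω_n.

1 + K_p·G_p(s) = 0 gives s² + 0.84s + 0.1782 = 0.
So ω_n² = 0.1782 ⇒ ω_n = 0.4221 rad/s, and ζ = 0.84/(2ω_n) = 0.995.

ω_n = 0.422 rad/s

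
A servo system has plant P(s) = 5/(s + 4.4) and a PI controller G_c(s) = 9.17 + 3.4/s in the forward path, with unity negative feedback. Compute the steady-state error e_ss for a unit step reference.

0

The open loop G_c(s)P(s) has a pole at the origin (type 1), so the static position error constant is infinite and e_ss = 1/(1+∞) = 0.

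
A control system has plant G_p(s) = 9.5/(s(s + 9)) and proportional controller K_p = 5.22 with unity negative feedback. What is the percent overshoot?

7.35%

Closed-loop characteristic equation: s² + 9s + 49.59 = 0, so ω_n = 7.042 rad/s and ζ = 9/(2·7.042) = 0.639.
%OS = 100·exp(−πζ/√(1−ζ²)) = 100·exp(−π·0.639/√0.5917) = 7.35%.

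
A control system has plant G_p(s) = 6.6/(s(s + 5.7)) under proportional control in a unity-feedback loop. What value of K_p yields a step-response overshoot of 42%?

K_p = 17.4

From %OS = 100·exp(−πζ/√(1−ζ²)) = 42%, ζ = −ln(0.42)/√(π²+ln²(0.42)) = 0.2662.
Characteristic equation s² + 5.7s + 6.6K_p = 0 gives ζ = 5.7/(2√(6.6K_p)).
Setting ζ = 0.2662: √(6.6K_p) = 5.7/(2·0.2662) = 10.71, so K_p = 114.6/6.6 = 17.4.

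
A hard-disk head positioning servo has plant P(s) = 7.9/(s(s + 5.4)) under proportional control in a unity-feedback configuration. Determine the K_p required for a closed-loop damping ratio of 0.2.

Closed-loop characteristic equation: s² + 5.4s + K_p·7.9 = 0.
So ω_n = √(7.9K_p) and 2ζω_n = 5.4, giving ζ = 5.4/(2√(7.9K_p)).
Setting ζ = 0.2: √(7.9K_p) = 5.4/(2·0.2) = 13.5, so K_p = 182.2/7.9 = 23.1.

K_p = 23.1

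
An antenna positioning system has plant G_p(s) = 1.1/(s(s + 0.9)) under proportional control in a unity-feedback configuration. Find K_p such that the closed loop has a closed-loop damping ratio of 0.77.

Closed-loop characteristic equation: s² + 0.9s + K_p·1.1 = 0.
So ω_n = √(1.1K_p) and 2ζω_n = 0.9, giving ζ = 0.9/(2√(1.1K_p)).
Setting ζ = 0.77: √(1.1K_p) = 0.9/(2·0.77) = 0.5844, so K_p = 0.3415/1.1 = 0.31.

K_p = 0.31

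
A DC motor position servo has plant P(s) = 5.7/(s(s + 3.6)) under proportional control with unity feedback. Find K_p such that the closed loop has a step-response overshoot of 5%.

K_p = 1.19

From %OS = 100·exp(−πζ/√(1−ζ²)) = 5%, ζ = −ln(0.05)/√(π²+ln²(0.05)) = 0.6901.
Characteristic equation s² + 3.6s + 5.7K_p = 0 gives ζ = 3.6/(2√(5.7K_p)).
Setting ζ = 0.6901: √(5.7K_p) = 3.6/(2·0.6901) = 2.608, so K_p = 6.803/5.7 = 1.19.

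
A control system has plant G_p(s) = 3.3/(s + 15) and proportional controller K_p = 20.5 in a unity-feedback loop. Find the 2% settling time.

T_s ≈ 0.0484 s

Closed-loop transfer function: T(s) = K_p·G_p(s)/(1 + K_p·G_p(s)) = 67.65/(s + 15 + 67.65) = 67.65/(s + 82.65).
Time constant τ = 1/82.65 = 0.0121 s, so the 2% settling time is about 4τ = 0.0484 s.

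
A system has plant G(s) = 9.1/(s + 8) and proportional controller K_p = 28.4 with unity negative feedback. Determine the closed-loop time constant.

Closed-loop transfer function: T(s) = K_p·G(s)/(1 + K_p·G(s)) = 258.4/(s + 8 + 258.4) = 258.4/(s + 266.4).
Time constant τ = 1/266.4 = 0.00375 s.

τ = 0.00375 s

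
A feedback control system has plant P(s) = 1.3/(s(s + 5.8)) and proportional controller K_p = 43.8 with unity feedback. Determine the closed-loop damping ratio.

1 + K_p·P(s) = 0 gives s² + 5.8s + 56.94 = 0.
Matching s² + 2ζω_n s + ω_n²: ω_n = √56.94 = 7.546 rad/s and 2ζω_n = 5.8, so ζ = 5.8/(2·7.546) = 0.384.

ζ = 0.384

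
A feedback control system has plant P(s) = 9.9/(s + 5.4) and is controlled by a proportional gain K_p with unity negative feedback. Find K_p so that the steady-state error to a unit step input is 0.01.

K_p = 54

The loop is type 0, so e_ss(step) = 1/(1 + K_pos) with K_pos = K_p·P(0).
P(0) = 1.833. Require 1/(1 + K_p·1.833) = 0.01, so 1 + 1.833·K_p = 100.
K_p = (100 − 1)/1.833 = 54.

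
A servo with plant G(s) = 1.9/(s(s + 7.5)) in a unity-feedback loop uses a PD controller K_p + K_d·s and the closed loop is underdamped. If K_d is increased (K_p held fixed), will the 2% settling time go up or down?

Characteristic equation s² + (7.5 + 1.9K_d)s + 1.9K_p = 0: raising K_d increases ζω_n = (7.5+1.9K_d)/2 while the loop stays underdamped, so T_s ≈ 4/(ζω_n) decreases.

decrease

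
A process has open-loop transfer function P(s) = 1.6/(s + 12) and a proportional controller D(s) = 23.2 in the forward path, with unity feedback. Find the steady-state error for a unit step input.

0.244

The loop is type 0. Static position error constant K_pos = D(0)·P(0) = 23.2·0.1333 = 3.093.
Steady-state error to a unit step: e_ss = 1/(1+K_pos) = 1/4.093 = 0.244.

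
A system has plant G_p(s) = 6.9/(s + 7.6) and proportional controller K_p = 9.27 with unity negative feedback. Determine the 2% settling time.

T_s ≈ 0.0559 s

Closed-loop transfer function: T(s) = K_p·G_p(s)/(1 + K_p·G_p(s)) = 63.96/(s + 7.6 + 63.96) = 63.96/(s + 71.56).
Time constant τ = 1/71.56 = 0.01397 s, so the 2% settling time is about 4τ = 0.0559 s.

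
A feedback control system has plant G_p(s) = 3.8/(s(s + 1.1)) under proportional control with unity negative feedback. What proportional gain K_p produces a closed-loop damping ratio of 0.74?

Closed-loop characteristic equation: s² + 1.1s + K_p·3.8 = 0.
So ω_n = √(3.8K_p) and 2ζω_n = 1.1, giving ζ = 1.1/(2√(3.8K_p)).
Setting ζ = 0.74: √(3.8K_p) = 1.1/(2·0.74) = 0.7432, so K_p = 0.5524/3.8 = 0.145.

K_p = 0.145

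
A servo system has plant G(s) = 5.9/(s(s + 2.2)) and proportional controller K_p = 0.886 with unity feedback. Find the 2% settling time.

From 1 + K_pG(s) = 0: s² + 2.2s + 5.227 = 0 ⇒ ω_n = 2.286, ζ = 0.4811.
2% settling time T_s ≈ 4/(ζω_n) = 4/1.1 = 3.64 s.

T_s ≈ 3.64 s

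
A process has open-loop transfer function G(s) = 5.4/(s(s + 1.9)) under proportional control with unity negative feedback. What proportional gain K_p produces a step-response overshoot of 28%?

K_p = 1.19

From %OS = 100·exp(−πζ/√(1−ζ²)) = 28%, ζ = −ln(0.28)/√(π²+ln²(0.28)) = 0.3755.
Characteristic equation s² + 1.9s + 5.4K_p = 0 gives ζ = 1.9/(2√(5.4K_p)).
Setting ζ = 0.3755: √(5.4K_p) = 1.9/(2·0.3755) = 2.53, so K_p = 6.399/5.4 = 1.19.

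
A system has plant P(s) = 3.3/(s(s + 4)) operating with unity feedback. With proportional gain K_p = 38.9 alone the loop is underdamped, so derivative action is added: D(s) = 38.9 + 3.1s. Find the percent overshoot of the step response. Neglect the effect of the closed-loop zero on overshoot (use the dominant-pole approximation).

7.93%

Forward path: (38.9 + 3.1s)·3.3/(s(s+4)). The closed-loop characteristic equation is s² + (4 + 3.3·3.1)s + 3.3·38.9 = 0.
That is s² + 14.23s + 128.4 = 0, so ω_n = 11.33 rad/s and ζ = 14.23/(2·11.33) = 0.628.
%OS = 100·exp(−πζ/√(1−ζ²)) = 7.93%.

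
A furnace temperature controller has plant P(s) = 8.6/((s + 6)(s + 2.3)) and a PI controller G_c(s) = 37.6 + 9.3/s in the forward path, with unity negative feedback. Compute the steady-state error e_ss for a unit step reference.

The open loop G_c(s)P(s) has a pole at the origin (type 1), so the static position error constant is infinite and e_ss = 1/(1+∞) = 0.

0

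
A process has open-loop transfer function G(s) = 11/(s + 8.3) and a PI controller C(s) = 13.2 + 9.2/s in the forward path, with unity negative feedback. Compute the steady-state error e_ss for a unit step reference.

The open loop C(s)G(s) has a pole at the origin (type 1), so the static position error constant is infinite and e_ss = 1/(1+∞) = 0.

0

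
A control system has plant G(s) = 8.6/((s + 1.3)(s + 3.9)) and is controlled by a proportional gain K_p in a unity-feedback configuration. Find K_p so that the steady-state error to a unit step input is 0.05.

Steady-state error for a unit step on this type-0 loop is 1/(1 + K_p·G(0)).
G(0) = 1.696. Require 1/(1 + K_p·1.696) = 0.05, so 1 + 1.696·K_p = 20.
K_p = (20 − 1)/1.696 = 11.2.

K_p = 11.2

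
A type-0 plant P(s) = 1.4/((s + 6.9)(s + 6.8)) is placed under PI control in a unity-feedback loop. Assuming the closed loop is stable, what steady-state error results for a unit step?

The PI controller's integrator makes the forward path type 1, so e_ss to a step is zero.

0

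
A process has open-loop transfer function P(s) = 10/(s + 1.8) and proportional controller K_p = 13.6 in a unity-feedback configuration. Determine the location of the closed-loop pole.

s = -137.8

Closed-loop transfer function: T(s) = K_p·P(s)/(1 + K_p·P(s)) = 136/(s + 1.8 + 136) = 136/(s + 137.8).
The closed-loop pole is at s = −137.8.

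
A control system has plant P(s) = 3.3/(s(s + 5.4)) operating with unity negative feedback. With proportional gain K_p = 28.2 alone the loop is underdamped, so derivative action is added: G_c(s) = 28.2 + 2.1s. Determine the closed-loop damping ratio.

ζ = 0.639

Forward path: (28.2 + 2.1s)·3.3/(s(s+5.4)). The closed-loop characteristic equation is s² + (5.4 + 3.3·2.1)s + 3.3·28.2 = 0.
That is s² + 12.33s + 93.06 = 0, so ω_n = 9.647 rad/s and ζ = 12.33/(2·9.647) = 0.6391.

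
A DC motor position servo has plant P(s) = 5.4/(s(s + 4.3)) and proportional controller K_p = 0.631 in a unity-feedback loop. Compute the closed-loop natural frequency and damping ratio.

1 + K_p·P(s) = 0 gives s² + 4.3s + 3.407 = 0.
Matching s² + 2ζω_n s + ω_n²: ω_n = √3.407 = 1.846 rad/s and 2ζω_n = 4.3, so ζ = 4.3/(2·1.846) = 1.16.

ω_n = 1.85 rad/s, ζ = 1.16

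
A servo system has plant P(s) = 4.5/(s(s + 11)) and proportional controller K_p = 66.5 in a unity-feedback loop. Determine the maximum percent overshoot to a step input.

The closed-loop denominator s² + 11s + 299.2 gives ω_n = √299.2 = 17.3 and ζ = 11/(2ω_n) = 0.3179.
%OS = 100·exp(−πζ/√(1−ζ²)) = 100·exp(−π·0.3179/√0.8989) = 34.9%.

34.9%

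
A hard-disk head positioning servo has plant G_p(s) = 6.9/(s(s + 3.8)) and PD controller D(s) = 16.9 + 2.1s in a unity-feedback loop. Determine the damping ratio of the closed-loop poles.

Forward path: (16.9 + 2.1s)·6.9/(s(s+3.8)). The closed-loop characteristic equation is s² + (3.8 + 6.9·2.1)s + 6.9·16.9 = 0.
That is s² + 18.29s + 116.6 = 0, so ω_n = 10.8 rad/s and ζ = 18.29/(2·10.8) = 0.8469.

ζ = 0.847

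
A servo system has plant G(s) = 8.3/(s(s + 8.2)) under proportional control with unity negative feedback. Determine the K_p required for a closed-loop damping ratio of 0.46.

K_p = 9.57

Closed-loop characteristic equation: s² + 8.2s + K_p·8.3 = 0.
So ω_n = √(8.3K_p) and 2ζω_n = 8.2, giving ζ = 8.2/(2√(8.3K_p)).
Setting ζ = 0.46: √(8.3K_p) = 8.2/(2·0.46) = 8.913, so K_p = 79.44/8.3 = 9.57.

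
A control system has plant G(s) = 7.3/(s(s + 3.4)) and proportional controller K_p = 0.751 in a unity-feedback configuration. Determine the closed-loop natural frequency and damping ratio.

ω_n = 2.34 rad/s, ζ = 0.726

With unity feedback the closed-loop characteristic equation is s² + 3.4s + 0.751·7.3 = s² + 3.4s + 5.482 = 0.
Matching s² + 2ζω_n s + ω_n²: ω_n = √5.482 = 2.341 rad/s and 2ζω_n = 3.4, so ζ = 3.4/(2·2.341) = 0.726.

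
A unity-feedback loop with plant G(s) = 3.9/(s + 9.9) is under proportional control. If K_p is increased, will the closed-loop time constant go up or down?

The closed-loop bandwidth 9.9+K_p·3.9 grows with K_p, so τ shrinks.

decrease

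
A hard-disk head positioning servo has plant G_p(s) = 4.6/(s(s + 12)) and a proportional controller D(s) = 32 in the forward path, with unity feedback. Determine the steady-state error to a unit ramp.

0.0815

The loop has one pole at the origin (type 1). Velocity error constant K_v = lim_{s→0} s·D(s)G_p(s) = 32·4.6/12 = 12.27.
Steady-state error to a unit ramp: e_ss = 1/K_v = 0.0815.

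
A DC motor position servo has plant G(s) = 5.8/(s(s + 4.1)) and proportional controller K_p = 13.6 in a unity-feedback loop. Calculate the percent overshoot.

The closed-loop denominator s² + 4.1s + 78.88 gives ω_n = √78.88 = 8.881 and ζ = 4.1/(2ω_n) = 0.2308.
%OS = 100·exp(−πζ/√(1−ζ²)) = 100·exp(−π·0.2308/√0.9467) = 47.5%.

47.5%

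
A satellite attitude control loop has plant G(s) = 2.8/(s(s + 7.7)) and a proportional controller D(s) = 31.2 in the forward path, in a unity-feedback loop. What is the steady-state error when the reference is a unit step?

The open loop D(s)G(s) has a pole at the origin (type 1), so the static position error constant is infinite and e_ss = 1/(1+∞) = 0.

0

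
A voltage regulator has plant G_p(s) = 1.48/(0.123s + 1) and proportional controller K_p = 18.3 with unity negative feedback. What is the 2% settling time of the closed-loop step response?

T_s ≈ 0.0175 s

Closed loop: T(s) = K_p·G_p/(1+K_p·G_p) = 27.08/(0.123s + 1 + 27.08), with pole at s = −(1 + 27.08)/0.123 = −228.3.
τ = 1/228.3 = 0.00438 s, so 2% settling time ≈ 4τ = 0.0175 s.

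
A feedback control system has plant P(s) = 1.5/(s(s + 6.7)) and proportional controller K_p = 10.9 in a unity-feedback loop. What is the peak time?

From 1 + K_pP(s) = 0: s² + 6.7s + 16.35 = 0 ⇒ ω_n = 4.044, ζ = 0.8285.
Damped frequency ω_d = ω_n√(1−ζ²) = 2.264 rad/s, so peak time T_p = π/ω_d = 1.39 s.

T_p = 1.39 s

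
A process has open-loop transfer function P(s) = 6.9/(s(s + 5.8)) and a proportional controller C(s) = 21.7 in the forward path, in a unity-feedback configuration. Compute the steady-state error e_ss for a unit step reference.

0

The open loop C(s)P(s) has a pole at the origin (type 1), so the static position error constant is infinite and e_ss = 1/(1+∞) = 0.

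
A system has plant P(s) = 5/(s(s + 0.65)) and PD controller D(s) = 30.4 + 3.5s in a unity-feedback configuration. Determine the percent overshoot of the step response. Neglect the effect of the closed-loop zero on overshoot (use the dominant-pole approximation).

Forward path: (30.4 + 3.5s)·5/(s(s+0.65)). The closed-loop characteristic equation is s² + (0.65 + 5·3.5)s + 5·30.4 = 0.
That is s² + 18.15s + 152 = 0, so ω_n = 12.33 rad/s and ζ = 18.15/(2·12.33) = 0.7361.
%OS = 100·exp(−πζ/√(1−ζ²)) = 3.28%.

3.28%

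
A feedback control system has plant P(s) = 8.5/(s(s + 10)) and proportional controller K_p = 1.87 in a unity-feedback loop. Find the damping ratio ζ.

With unity feedback the closed-loop characteristic equation is s² + 10s + 1.87·8.5 = s² + 10s + 15.9 = 0.
Matching s² + 2ζω_n s + ω_n²: ω_n = √15.9 = 3.987 rad/s and 2ζω_n = 10, so ζ = 10/(2·3.987) = 1.25.

ζ = 1.25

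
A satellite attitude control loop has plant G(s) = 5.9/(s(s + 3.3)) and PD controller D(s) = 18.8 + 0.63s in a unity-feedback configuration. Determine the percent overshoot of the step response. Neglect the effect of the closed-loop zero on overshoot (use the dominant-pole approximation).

Forward path: (18.8 + 0.63s)·5.9/(s(s+3.3)). The closed-loop characteristic equation is s² + (3.3 + 5.9·0.63)s + 5.9·18.8 = 0.
That is s² + 7.017s + 110.9 = 0, so ω_n = 10.53 rad/s and ζ = 7.017/(2·10.53) = 0.3331.
%OS = 100·exp(−πζ/√(1−ζ²)) = 33%.

33%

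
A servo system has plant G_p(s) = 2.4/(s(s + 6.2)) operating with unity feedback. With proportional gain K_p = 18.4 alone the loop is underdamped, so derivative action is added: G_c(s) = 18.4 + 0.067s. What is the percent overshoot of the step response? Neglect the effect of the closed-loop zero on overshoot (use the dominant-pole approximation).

Forward path: (18.4 + 0.067s)·2.4/(s(s+6.2)). The closed-loop characteristic equation is s² + (6.2 + 2.4·0.067)s + 2.4·18.4 = 0.
That is s² + 6.361s + 44.16 = 0, so ω_n = 6.645 rad/s and ζ = 6.361/(2·6.645) = 0.4786.
%OS = 100·exp(−πζ/√(1−ζ²)) = 18%.

18%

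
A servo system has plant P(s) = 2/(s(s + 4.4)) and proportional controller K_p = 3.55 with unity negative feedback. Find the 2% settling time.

From 1 + K_pP(s) = 0: s² + 4.4s + 7.1 = 0 ⇒ ω_n = 2.665, ζ = 0.8256.
2% settling time T_s ≈ 4/(ζω_n) = 4/2.2 = 1.82 s.

T_s ≈ 1.82 s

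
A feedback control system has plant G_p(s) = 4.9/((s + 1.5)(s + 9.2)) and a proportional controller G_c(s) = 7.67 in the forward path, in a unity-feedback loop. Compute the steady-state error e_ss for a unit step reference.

0.269

The loop is type 0. Static position error constant K_pos = G_c(0)·G_p(0) = 7.67·0.3551 = 2.723.
Steady-state error to a unit step: e_ss = 1/(1+K_pos) = 1/3.723 = 0.269.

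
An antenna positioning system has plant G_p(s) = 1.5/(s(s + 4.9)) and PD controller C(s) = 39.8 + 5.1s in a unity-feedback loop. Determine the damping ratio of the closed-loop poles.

Forward path: (39.8 + 5.1s)·1.5/(s(s+4.9)). The closed-loop characteristic equation is s² + (4.9 + 1.5·5.1)s + 1.5·39.8 = 0.
That is s² + 12.55s + 59.7 = 0, so ω_n = 7.727 rad/s and ζ = 12.55/(2·7.727) = 0.8121.

ζ = 0.812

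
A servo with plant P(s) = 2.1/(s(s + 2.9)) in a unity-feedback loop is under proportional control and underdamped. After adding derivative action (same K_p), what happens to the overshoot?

decrease

The derivative term adds K·K_d to the s-coefficient of the characteristic equation, raising 2ζω_n while ω_n is unchanged; ζ increases, so overshoot decreases.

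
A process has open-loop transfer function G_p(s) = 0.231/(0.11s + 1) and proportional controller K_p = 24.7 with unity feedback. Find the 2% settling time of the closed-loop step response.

T_s ≈ 0.0656 s

Closed loop: T(s) = K_p·G_p/(1+K_p·G_p) = 5.706/(0.11s + 1 + 5.706), with pole at s = −(1 + 5.706)/0.11 = −60.96.
τ = 1/60.96 = 0.0164 s, so 2% settling time ≈ 4τ = 0.0656 s.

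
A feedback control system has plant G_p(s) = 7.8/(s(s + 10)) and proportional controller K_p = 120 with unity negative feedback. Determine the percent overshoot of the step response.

Closed-loop characteristic equation: s² + 10s + 936 = 0, so ω_n = 30.59 rad/s and ζ = 10/(2·30.59) = 0.1634.
%OS = 100·exp(−πζ/√(1−ζ²)) = 100·exp(−π·0.1634/√0.9733) = 59.4%.

59.4%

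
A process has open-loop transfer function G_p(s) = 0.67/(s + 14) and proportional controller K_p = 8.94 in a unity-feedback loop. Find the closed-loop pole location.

Closed-loop transfer function: T(s) = K_p·G_p(s)/(1 + K_p·G_p(s)) = 5.99/(s + 14 + 5.99) = 5.99/(s + 19.99).
The closed-loop pole is at s = −19.99.

s = -19.99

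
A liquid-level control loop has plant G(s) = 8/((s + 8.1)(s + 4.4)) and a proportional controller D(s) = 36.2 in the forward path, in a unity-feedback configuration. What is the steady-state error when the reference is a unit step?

0.11

The loop is type 0. Static position error constant K_pos = D(0)·G(0) = 36.2·0.2245 = 8.126.
Steady-state error to a unit step: e_ss = 1/(1+K_pos) = 1/9.126 = 0.11.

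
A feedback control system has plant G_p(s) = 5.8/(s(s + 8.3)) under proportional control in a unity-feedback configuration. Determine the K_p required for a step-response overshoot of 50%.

K_p = 64

From %OS = 100·exp(−πζ/√(1−ζ²)) = 50%, ζ = −ln(0.5)/√(π²+ln²(0.5)) = 0.2155.
Characteristic equation s² + 8.3s + 5.8K_p = 0 gives ζ = 8.3/(2√(5.8K_p)).
Setting ζ = 0.2155: √(5.8K_p) = 8.3/(2·0.2155) = 19.26, so K_p = 371/5.8 = 64.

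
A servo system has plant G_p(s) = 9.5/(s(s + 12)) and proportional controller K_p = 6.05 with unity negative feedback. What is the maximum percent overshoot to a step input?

The closed-loop denominator s² + 12s + 57.48 gives ω_n = √57.48 = 7.581 and ζ = 12/(2ω_n) = 0.7914.
%OS = 100·exp(−πζ/√(1−ζ²)) = 100·exp(−π·0.7914/√0.3736) = 1.71%.

1.71%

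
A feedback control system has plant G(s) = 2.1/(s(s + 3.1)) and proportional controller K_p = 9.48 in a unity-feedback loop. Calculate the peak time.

The closed-loop denominator s² + 3.1s + 19.91 gives ω_n = √19.91 = 4.462 and ζ = 3.1/(2ω_n) = 0.3474.
Damped frequency ω_d = ω_n√(1−ζ²) = 4.184 rad/s, so peak time T_p = π/ω_d = 0.751 s.

T_p = 0.751 s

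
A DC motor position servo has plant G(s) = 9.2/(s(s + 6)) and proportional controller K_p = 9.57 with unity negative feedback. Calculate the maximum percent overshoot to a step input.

34.6%

The closed-loop denominator s² + 6s + 88.04 gives ω_n = √88.04 = 9.383 and ζ = 6/(2ω_n) = 0.3197.
%OS = 100·exp(−πζ/√(1−ζ²)) = 100·exp(−π·0.3197/√0.8978) = 34.6%.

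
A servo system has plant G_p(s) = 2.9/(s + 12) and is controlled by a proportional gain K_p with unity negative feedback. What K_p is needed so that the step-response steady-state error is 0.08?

K_p = 47.6

For a type-0 loop with proportional control, e_ss = 1/(1 + K_p·G_p(0)).
G_p(0) = 0.2417. Require 1/(1 + K_p·0.2417) = 0.08, so 1 + 0.2417·K_p = 12.5.
K_p = (12.5 − 1)/0.2417 = 47.6.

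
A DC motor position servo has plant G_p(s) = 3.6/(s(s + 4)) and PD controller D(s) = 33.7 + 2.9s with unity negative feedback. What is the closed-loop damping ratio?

ζ = 0.655

Forward path: (33.7 + 2.9s)·3.6/(s(s+4)). The closed-loop characteristic equation is s² + (4 + 3.6·2.9)s + 3.6·33.7 = 0.
That is s² + 14.44s + 121.3 = 0, so ω_n = 11.01 rad/s and ζ = 14.44/(2·11.01) = 0.6555.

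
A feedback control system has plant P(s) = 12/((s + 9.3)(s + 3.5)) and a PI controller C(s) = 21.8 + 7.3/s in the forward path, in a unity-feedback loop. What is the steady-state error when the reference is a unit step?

0

The open loop C(s)P(s) has a pole at the origin (type 1), so the static position error constant is infinite and e_ss = 1/(1+∞) = 0.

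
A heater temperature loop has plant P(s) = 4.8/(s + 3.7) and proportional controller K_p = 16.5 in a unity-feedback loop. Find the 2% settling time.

Closed-loop transfer function: T(s) = K_p·P(s)/(1 + K_p·P(s)) = 79.2/(s + 3.7 + 79.2) = 79.2/(s + 82.9).
Time constant τ = 1/82.9 = 0.01206 s, so the 2% settling time is about 4τ = 0.0483 s.

T_s ≈ 0.0483 s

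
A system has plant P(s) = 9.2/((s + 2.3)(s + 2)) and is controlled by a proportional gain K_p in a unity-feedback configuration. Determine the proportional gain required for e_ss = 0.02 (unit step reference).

Steady-state error for a unit step on this type-0 loop is 1/(1 + K_p·P(0)).
P(0) = 2. Require 1/(1 + K_p·2) = 0.02, so 1 + 2·K_p = 50.
K_p = (50 − 1)/2 = 24.5.

K_p = 24.5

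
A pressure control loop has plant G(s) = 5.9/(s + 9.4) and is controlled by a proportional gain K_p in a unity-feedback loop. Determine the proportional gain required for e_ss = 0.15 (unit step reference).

For a type-0 loop with proportional control, e_ss = 1/(1 + K_p·G(0)).
G(0) = 0.6277. Require 1/(1 + K_p·0.6277) = 0.15, so 1 + 0.6277·K_p = 6.667.
K_p = (6.667 − 1)/0.6277 = 9.03.

K_p = 9.03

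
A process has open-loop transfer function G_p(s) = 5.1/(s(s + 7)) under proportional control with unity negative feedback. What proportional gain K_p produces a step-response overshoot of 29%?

From %OS = 100·exp(−πζ/√(1−ζ²)) = 29%, ζ = −ln(0.29)/√(π²+ln²(0.29)) = 0.3666.
Characteristic equation s² + 7s + 5.1K_p = 0 gives ζ = 7/(2√(5.1K_p)).
Setting ζ = 0.3666: √(5.1K_p) = 7/(2·0.3666) = 9.547, so K_p = 91.15/5.1 = 17.9.

K_p = 17.9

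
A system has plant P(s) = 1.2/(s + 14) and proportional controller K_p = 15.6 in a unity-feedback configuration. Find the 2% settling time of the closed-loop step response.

Closed-loop transfer function: T(s) = K_p·P(s)/(1 + K_p·P(s)) = 18.72/(s + 14 + 18.72) = 18.72/(s + 32.72).
Time constant τ = 1/32.72 = 0.03056 s, so the 2% settling time is about 4τ = 0.122 s.

T_s ≈ 0.122 s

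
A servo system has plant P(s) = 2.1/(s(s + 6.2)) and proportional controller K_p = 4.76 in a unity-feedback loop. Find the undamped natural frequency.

With unity feedback the closed-loop characteristic equation is s² + 6.2s + 4.76·2.1 = s² + 6.2s + 9.996 = 0.
Matching s² + 2ζω_n s + ω_n²: ω_n = √9.996 = 3.162 rad/s and 2ζω_n = 6.2, so ζ = 6.2/(2·3.162) = 0.981.

ω_n = 3.16 rad/s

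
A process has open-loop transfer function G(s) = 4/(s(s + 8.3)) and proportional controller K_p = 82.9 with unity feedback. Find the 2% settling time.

T_s ≈ 0.964 s

Closed-loop characteristic equation: s² + 8.3s + 331.6 = 0, so ω_n = 18.21 rad/s and ζ = 8.3/(2·18.21) = 0.2279.
2% settling time T_s ≈ 4/(ζω_n) = 4/4.15 = 0.964 s.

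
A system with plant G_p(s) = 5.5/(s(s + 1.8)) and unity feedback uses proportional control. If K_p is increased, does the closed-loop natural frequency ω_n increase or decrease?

ω_n = √(5.5·K_p), which grows with K_p.

increase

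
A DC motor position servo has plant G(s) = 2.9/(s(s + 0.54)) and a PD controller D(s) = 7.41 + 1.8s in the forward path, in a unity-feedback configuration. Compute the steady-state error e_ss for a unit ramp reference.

The loop has one pole at the origin (type 1). Velocity error constant K_v = lim_{s→0} s·D(s)G(s) = 7.41·2.9/0.54 = 39.79.
Steady-state error to a unit ramp: e_ss = 1/K_v = 0.0251.

0.0251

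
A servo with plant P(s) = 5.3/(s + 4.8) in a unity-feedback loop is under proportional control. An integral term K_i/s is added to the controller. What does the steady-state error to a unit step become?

Adding integral action puts a pole at s = 0 in the forward path, raising the system type to 1; a type-1 loop has zero steady-state error to a step.

0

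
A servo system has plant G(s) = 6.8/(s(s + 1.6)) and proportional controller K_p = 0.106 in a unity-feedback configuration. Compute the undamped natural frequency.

1 + K_p·G(s) = 0 gives s² + 1.6s + 0.7208 = 0.
Matching s² + 2ζω_n s + ω_n²: ω_n = √0.7208 = 0.849 rad/s and 2ζω_n = 1.6, so ζ = 1.6/(2·0.849) = 0.942.

ω_n = 0.849 rad/s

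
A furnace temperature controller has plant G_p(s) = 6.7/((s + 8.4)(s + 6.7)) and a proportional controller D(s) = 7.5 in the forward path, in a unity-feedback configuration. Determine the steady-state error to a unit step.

The loop is type 0. Static position error constant K_pos = D(0)·G_p(0) = 7.5·0.119 = 0.8929.
Steady-state error to a unit step: e_ss = 1/(1+K_pos) = 1/1.893 = 0.528.

0.528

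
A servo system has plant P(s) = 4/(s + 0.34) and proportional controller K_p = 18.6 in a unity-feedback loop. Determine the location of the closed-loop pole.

Closed-loop transfer function: T(s) = K_p·P(s)/(1 + K_p·P(s)) = 74.4/(s + 0.34 + 74.4) = 74.4/(s + 74.74).
The closed-loop pole is at s = −74.74.

s = -74.74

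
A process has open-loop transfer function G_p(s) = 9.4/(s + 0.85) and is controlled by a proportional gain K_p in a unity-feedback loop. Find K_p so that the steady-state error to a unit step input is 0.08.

K_p = 1.04

For a type-0 loop with proportional control, e_ss = 1/(1 + K_p·G_p(0)).
G_p(0) = 11.06. Require 1/(1 + K_p·11.06) = 0.08, so 1 + 11.06·K_p = 12.5.
K_p = (12.5 − 1)/11.06 = 1.04.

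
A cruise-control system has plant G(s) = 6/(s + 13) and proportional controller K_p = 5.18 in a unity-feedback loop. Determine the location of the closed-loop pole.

s = -44.08

Closed-loop transfer function: T(s) = K_p·G(s)/(1 + K_p·G(s)) = 31.08/(s + 13 + 31.08) = 31.08/(s + 44.08).
The closed-loop pole is at s = −44.08.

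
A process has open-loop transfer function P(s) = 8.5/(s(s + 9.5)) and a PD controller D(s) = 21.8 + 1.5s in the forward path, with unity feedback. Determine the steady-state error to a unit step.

0

The open loop D(s)P(s) has a pole at the origin (type 1), so the static position error constant is infinite and e_ss = 1/(1+∞) = 0.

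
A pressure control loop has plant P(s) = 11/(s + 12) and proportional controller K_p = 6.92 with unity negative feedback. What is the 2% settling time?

Closed-loop transfer function: T(s) = K_p·P(s)/(1 + K_p·P(s)) = 76.12/(s + 12 + 76.12) = 76.12/(s + 88.12).
Time constant τ = 1/88.12 = 0.01135 s, so the 2% settling time is about 4τ = 0.0454 s.

T_s ≈ 0.0454 s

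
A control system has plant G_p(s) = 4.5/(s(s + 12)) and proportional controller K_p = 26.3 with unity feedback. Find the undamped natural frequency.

1 + K_p·G_p(s) = 0 gives s² + 12s + 118.4 = 0.
Matching s² + 2ζω_n s + ω_n²: ω_n = √118.4 = 10.88 rad/s and 2ζω_n = 12, so ζ = 12/(2·10.88) = 0.552.

ω_n = 10.9 rad/s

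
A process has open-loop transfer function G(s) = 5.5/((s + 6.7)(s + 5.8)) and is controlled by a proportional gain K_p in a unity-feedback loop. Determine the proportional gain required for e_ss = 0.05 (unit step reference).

For a type-0 loop with proportional control, e_ss = 1/(1 + K_p·G(0)).
G(0) = 0.1415. Require 1/(1 + K_p·0.1415) = 0.05, so 1 + 0.1415·K_p = 20.
K_p = (20 − 1)/0.1415 = 134.

K_p = 134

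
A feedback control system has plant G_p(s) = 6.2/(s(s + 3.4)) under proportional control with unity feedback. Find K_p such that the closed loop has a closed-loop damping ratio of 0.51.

K_p = 1.79

Closed-loop characteristic equation: s² + 3.4s + K_p·6.2 = 0.
So ω_n = √(6.2K_p) and 2ζω_n = 3.4, giving ζ = 3.4/(2√(6.2K_p)).
Setting ζ = 0.51: √(6.2K_p) = 3.4/(2·0.51) = 3.333, so K_p = 11.11/6.2 = 1.79.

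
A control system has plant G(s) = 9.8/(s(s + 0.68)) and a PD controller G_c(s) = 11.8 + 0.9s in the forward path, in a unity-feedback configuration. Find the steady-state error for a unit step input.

The open loop G_c(s)G(s) has a pole at the origin (type 1), so the static position error constant is infinite and e_ss = 1/(1+∞) = 0.

0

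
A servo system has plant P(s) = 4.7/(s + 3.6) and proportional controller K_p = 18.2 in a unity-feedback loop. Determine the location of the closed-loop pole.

s = -89.14

Closed-loop transfer function: T(s) = K_p·P(s)/(1 + K_p·P(s)) = 85.54/(s + 3.6 + 85.54) = 85.54/(s + 89.14).
The closed-loop pole is at s = −89.14.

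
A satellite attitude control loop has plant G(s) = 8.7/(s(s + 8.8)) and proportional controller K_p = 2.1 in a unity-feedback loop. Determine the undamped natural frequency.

ω_n = 4.27 rad/s

The closed-loop denominator is s(s+8.8) + 2.1·8.7 = s² + 8.8s + 18.27.
Matching s² + 2ζω_n s + ω_n²: ω_n = √18.27 = 4.274 rad/s and 2ζω_n = 8.8, so ζ = 8.8/(2·4.274) = 1.03.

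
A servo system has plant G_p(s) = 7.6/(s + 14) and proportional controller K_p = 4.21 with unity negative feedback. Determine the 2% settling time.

T_s ≈ 0.087 s

Closed-loop transfer function: T(s) = K_p·G_p(s)/(1 + K_p·G_p(s)) = 32/(s + 14 + 32) = 32/(s + 46).
Time constant τ = 1/46 = 0.02174 s, so the 2% settling time is about 4τ = 0.087 s.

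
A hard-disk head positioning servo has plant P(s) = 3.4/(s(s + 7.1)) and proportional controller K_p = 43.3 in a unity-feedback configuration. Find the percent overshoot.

38.2%

Closed-loop characteristic equation: s² + 7.1s + 147.2 = 0, so ω_n = 12.13 rad/s and ζ = 7.1/(2·12.13) = 0.2926.
%OS = 100·exp(−πζ/√(1−ζ²)) = 100·exp(−π·0.2926/√0.9144) = 38.2%.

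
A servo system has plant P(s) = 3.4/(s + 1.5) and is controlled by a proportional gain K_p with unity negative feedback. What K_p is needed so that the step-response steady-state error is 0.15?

The loop is type 0, so e_ss(step) = 1/(1 + K_pos) with K_pos = K_p·P(0).
P(0) = 2.267. Require 1/(1 + K_p·2.267) = 0.15, so 1 + 2.267·K_p = 6.667.
K_p = (6.667 − 1)/2.267 = 2.5.

K_p = 2.5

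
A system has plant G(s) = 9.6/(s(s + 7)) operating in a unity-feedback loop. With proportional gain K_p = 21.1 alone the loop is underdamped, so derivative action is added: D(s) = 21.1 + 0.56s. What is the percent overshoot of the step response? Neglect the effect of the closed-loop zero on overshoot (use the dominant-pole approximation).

21.9%

Forward path: (21.1 + 0.56s)·9.6/(s(s+7)). The closed-loop characteristic equation is s² + (7 + 9.6·0.56)s + 9.6·21.1 = 0.
That is s² + 12.38s + 202.6 = 0, so ω_n = 14.23 rad/s and ζ = 12.38/(2·14.23) = 0.4348.
%OS = 100·exp(−πζ/√(1−ζ²)) = 21.9%.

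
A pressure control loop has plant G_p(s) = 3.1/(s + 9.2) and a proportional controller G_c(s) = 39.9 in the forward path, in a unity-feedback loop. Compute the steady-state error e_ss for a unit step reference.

0.0692

The loop is type 0. Static position error constant K_pos = G_c(0)·G_p(0) = 39.9·0.337 = 13.44.
Steady-state error to a unit step: e_ss = 1/(1+K_pos) = 1/14.44 = 0.0692.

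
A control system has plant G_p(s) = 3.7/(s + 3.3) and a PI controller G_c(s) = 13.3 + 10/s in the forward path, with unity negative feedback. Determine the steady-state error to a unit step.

0

The open loop G_c(s)G_p(s) has a pole at the origin (type 1), so the static position error constant is infinite and e_ss = 1/(1+∞) = 0.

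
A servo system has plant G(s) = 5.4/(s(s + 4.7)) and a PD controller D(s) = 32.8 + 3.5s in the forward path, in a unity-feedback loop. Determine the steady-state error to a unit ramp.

The loop has one pole at the origin (type 1). Velocity error constant K_v = lim_{s→0} s·D(s)G(s) = 32.8·5.4/4.7 = 37.69.
Steady-state error to a unit ramp: e_ss = 1/K_v = 0.0265.

0.0265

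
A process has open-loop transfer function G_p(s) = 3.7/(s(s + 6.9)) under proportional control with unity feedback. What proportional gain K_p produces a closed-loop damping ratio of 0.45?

K_p = 15.9

Closed-loop characteristic equation: s² + 6.9s + K_p·3.7 = 0.
So ω_n = √(3.7K_p) and 2ζω_n = 6.9, giving ζ = 6.9/(2√(3.7K_p)).
Setting ζ = 0.45: √(3.7K_p) = 6.9/(2·0.45) = 7.667, so K_p = 58.78/3.7 = 15.9.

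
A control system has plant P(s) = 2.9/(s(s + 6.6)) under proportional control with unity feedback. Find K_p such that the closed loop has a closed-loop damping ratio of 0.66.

Closed-loop characteristic equation: s² + 6.6s + K_p·2.9 = 0.
So ω_n = √(2.9K_p) and 2ζω_n = 6.6, giving ζ = 6.6/(2√(2.9K_p)).
Setting ζ = 0.66: √(2.9K_p) = 6.6/(2·0.66) = 5, so K_p = 25/2.9 = 8.62.

K_p = 8.62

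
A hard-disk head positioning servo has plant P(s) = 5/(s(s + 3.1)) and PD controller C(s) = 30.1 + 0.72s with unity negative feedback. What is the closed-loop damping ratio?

Forward path: (30.1 + 0.72s)·5/(s(s+3.1)). The closed-loop characteristic equation is s² + (3.1 + 5·0.72)s + 5·30.1 = 0.
That is s² + 6.7s + 150.5 = 0, so ω_n = 12.27 rad/s and ζ = 6.7/(2·12.27) = 0.2731.

ζ = 0.273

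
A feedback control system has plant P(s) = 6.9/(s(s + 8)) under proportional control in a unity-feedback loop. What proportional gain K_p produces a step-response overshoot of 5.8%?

From %OS = 100·exp(−πζ/√(1−ζ²)) = 5.8%, ζ = −ln(0.058)/√(π²+ln²(0.058)) = 0.6716.
Characteristic equation s² + 8s + 6.9K_p = 0 gives ζ = 8/(2√(6.9K_p)).
Setting ζ = 0.6716: √(6.9K_p) = 8/(2·0.6716) = 5.956, so K_p = 35.48/6.9 = 5.14.

K_p = 5.14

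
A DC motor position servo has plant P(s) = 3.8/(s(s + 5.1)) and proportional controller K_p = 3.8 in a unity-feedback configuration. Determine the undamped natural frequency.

1 + K_p·P(s) = 0 gives s² + 5.1s + 14.44 = 0.
Matching s² + 2ζω_n s + ω_n²: ω_n = √14.44 = 3.8 rad/s and 2ζω_n = 5.1, so ζ = 5.1/(2·3.8) = 0.671.

ω_n = 3.8 rad/s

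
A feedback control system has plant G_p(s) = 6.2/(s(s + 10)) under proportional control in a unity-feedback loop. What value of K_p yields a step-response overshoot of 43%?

From %OS = 100·exp(−πζ/√(1−ζ²)) = 43%, ζ = −ln(0.43)/√(π²+ln²(0.43)) = 0.2594.
Characteristic equation s² + 10s + 6.2K_p = 0 gives ζ = 10/(2√(6.2K_p)).
Setting ζ = 0.2594: √(6.2K_p) = 10/(2·0.2594) = 19.27, so K_p = 371.4/6.2 = 59.9.

K_p = 59.9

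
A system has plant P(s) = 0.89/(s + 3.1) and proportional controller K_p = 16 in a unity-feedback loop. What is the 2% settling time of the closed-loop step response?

Closed-loop transfer function: T(s) = K_p·P(s)/(1 + K_p·P(s)) = 14.24/(s + 3.1 + 14.24) = 14.24/(s + 17.34).
Time constant τ = 1/17.34 = 0.05767 s, so the 2% settling time is about 4τ = 0.231 s.

T_s ≈ 0.231 s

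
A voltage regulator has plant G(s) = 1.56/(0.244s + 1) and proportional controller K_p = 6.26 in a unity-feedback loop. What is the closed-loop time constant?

Closed loop: T(s) = K_p·G/(1+K_p·G) = 9.766/(0.244s + 1 + 9.766), with pole at s = −(1 + 9.766)/0.244 = −44.12.
Closed-loop time constant τ = 1/44.12 = 0.0227 s.

τ = 0.0227 s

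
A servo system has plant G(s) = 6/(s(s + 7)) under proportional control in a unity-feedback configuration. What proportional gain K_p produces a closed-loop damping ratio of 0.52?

Closed-loop characteristic equation: s² + 7s + K_p·6 = 0.
So ω_n = √(6K_p) and 2ζω_n = 7, giving ζ = 7/(2√(6K_p)).
Setting ζ = 0.52: √(6K_p) = 7/(2·0.52) = 6.731, so K_p = 45.3/6 = 7.55.

K_p = 7.55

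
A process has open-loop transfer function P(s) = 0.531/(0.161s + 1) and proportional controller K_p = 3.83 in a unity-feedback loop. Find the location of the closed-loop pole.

Closed loop: T(s) = K_p·P/(1+K_p·P) = 2.034/(0.161s + 1 + 2.034), with pole at s = −(1 + 2.034)/0.161 = −18.84.

s = -18.84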